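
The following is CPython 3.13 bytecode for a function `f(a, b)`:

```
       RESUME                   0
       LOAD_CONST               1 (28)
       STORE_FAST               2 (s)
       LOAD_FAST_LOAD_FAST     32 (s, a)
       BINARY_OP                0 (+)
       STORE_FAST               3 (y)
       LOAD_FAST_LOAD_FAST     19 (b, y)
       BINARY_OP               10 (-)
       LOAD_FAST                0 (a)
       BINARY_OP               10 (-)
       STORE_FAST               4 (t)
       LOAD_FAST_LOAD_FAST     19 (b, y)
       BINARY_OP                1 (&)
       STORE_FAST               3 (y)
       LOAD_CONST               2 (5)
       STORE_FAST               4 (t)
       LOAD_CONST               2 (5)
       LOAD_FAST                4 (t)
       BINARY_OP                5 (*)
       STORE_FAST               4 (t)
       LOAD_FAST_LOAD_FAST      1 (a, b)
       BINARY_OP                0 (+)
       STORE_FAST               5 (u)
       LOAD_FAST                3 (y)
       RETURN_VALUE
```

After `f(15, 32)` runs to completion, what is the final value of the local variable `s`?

28

LOAD_CONST → push 28. Stack: [28]
STORE_FAST s → s=28. Stack: []
LOAD_FAST_LOAD_FAST s,a → push 28,15. Stack: [28, 15]
BINARY_OP + → 28 + 15 = 43. Stack: [43]
STORE_FAST y → y=43. Stack: []
LOAD_FAST_LOAD_FAST b,y → push 32,43. Stack: [32, 43]
BINARY_OP - → 32 - 43 = -11. Stack: [-11]
LOAD_FAST a → push 15. Stack: [-11, 15]
BINARY_OP - → -11 - 15 = -26. Stack: [-26]
STORE_FAST t → t=-26. Stack: []
LOAD_FAST_LOAD_FAST b,y → push 32,43. Stack: [32, 43]
BINARY_OP & → 32 & 43 = 32. Stack: [32]
STORE_FAST y → y=32. Stack: []
LOAD_CONST → push 5. Stack: [5]
STORE_FAST t → t=5. Stack: []
LOAD_CONST → push 5. Stack: [5]
LOAD_FAST t → push 5. Stack: [5, 5]
BINARY_OP * → 5 * 5 = 25. Stack: [25]
STORE_FAST t → t=25. Stack: []
LOAD_FAST_LOAD_FAST a,b → push 15,32. Stack: [15, 32]
BINARY_OP + → 15 + 32 = 47. Stack: [47]
STORE_FAST u → u=47. Stack: []
LOAD_FAST y → push 32. Stack: [32]
RETURN_VALUE → return 32.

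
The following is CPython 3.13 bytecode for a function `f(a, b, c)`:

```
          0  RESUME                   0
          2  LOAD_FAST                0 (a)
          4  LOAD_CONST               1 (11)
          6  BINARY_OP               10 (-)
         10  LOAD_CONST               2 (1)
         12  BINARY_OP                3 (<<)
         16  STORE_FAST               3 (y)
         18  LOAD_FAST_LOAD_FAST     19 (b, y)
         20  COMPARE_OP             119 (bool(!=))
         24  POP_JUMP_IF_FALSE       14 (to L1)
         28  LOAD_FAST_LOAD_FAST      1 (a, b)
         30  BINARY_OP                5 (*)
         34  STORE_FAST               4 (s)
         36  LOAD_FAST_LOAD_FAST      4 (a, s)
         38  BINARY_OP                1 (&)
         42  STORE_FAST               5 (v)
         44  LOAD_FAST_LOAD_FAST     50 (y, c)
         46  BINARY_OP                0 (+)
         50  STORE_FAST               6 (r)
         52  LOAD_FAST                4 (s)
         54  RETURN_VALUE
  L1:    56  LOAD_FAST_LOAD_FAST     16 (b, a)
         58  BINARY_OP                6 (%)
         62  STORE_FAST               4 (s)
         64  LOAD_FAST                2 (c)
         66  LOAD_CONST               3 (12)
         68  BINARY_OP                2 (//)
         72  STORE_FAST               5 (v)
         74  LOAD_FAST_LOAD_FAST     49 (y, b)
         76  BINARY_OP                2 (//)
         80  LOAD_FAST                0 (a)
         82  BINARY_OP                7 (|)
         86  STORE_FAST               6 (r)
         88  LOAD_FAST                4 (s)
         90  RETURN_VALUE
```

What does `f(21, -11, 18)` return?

-231

LOAD_FAST a → push 21. Stack: [21]
LOAD_CONST → push 11. Stack: [21, 11]
BINARY_OP - → 21 - 11 = 10. Stack: [10]
LOAD_CONST → push 1. Stack: [10, 1]
BINARY_OP << → 10 << 1 = 20. Stack: [20]
STORE_FAST y → y=20. Stack: []
LOAD_FAST_LOAD_FAST b,y → push -11,20. Stack: [-11, 20]
COMPARE_OP bool(!=) → -11 vs 20 = True. Stack: [True]
POP_JUMP_IF_FALSE → pop True; no jump. Stack: []
LOAD_FAST_LOAD_FAST a,b → push 21,-11. Stack: [21, -11]
BINARY_OP * → 21 * -11 = -231. Stack: [-231]
STORE_FAST s → s=-231. Stack: []
LOAD_FAST_LOAD_FAST a,s → push 21,-231. Stack: [21, -231]
BINARY_OP & → 21 & -231 = 17. Stack: [17]
STORE_FAST v → v=17. Stack: []
LOAD_FAST_LOAD_FAST y,c → push 20,18. Stack: [20, 18]
BINARY_OP + → 20 + 18 = 38. Stack: [38]
STORE_FAST r → r=38. Stack: []
LOAD_FAST s → push -231. Stack: [-231]
RETURN_VALUE → return -231.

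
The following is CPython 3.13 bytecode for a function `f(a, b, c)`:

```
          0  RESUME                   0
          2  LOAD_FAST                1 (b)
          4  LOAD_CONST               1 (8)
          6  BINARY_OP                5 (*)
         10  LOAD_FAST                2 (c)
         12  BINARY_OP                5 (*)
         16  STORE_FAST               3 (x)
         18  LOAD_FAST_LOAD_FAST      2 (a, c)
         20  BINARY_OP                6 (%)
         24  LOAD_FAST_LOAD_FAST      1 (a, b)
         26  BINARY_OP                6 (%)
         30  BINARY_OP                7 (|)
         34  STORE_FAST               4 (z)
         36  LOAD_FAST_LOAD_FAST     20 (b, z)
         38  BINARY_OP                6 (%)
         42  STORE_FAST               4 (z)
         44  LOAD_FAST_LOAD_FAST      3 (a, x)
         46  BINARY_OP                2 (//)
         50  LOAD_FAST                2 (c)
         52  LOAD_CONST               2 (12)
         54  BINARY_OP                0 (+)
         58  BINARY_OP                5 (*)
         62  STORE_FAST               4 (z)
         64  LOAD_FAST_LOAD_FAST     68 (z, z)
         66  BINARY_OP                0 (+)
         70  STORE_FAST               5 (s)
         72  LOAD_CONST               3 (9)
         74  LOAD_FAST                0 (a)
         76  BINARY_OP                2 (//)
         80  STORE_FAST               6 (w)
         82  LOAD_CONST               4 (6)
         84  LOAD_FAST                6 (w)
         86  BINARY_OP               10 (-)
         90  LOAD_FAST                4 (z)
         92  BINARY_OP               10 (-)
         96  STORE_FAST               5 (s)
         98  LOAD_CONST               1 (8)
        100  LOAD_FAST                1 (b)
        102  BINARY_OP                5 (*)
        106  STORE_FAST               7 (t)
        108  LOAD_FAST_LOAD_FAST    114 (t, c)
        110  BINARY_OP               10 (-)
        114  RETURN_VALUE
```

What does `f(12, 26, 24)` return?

LOAD_FAST b → push 26. Stack: [26]
LOAD_CONST → push 8. Stack: [26, 8]
BINARY_OP * → 26 * 8 = 208. Stack: [208]
LOAD_FAST c → push 24. Stack: [208, 24]
BINARY_OP * → 208 * 24 = 4992. Stack: [4992]
STORE_FAST x → x=4992. Stack: []
LOAD_FAST_LOAD_FAST a,c → push 12,24. Stack: [12, 24]
BINARY_OP % → 12 % 24 = 12. Stack: [12]
LOAD_FAST_LOAD_FAST a,b → push 12,26. Stack: [12, 12, 26]
BINARY_OP % → 12 % 26 = 12. Stack: [12, 12]
BINARY_OP | → 12 | 12 = 12. Stack: [12]
STORE_FAST z → z=12. Stack: []
LOAD_FAST_LOAD_FAST b,z → push 26,12. Stack: [26, 12]
BINARY_OP % → 26 % 12 = 2. Stack: [2]
STORE_FAST z → z=2. Stack: []
LOAD_FAST_LOAD_FAST a,x → push 12,4992. Stack: [12, 4992]
BINARY_OP // → 12 // 4992 = 0. Stack: [0]
LOAD_FAST c → push 24. Stack: [0, 24]
LOAD_CONST → push 12. Stack: [0, 24, 12]
BINARY_OP + → 24 + 12 = 36. Stack: [0, 36]
BINARY_OP * → 0 * 36 = 0. Stack: [0]
STORE_FAST z → z=0. Stack: []
LOAD_FAST_LOAD_FAST z,z → push 0,0. Stack: [0, 0]
BINARY_OP + → 0 + 0 = 0. Stack: [0]
STORE_FAST s → s=0. Stack: []
LOAD_CONST → push 9. Stack: [9]
LOAD_FAST a → push 12. Stack: [9, 12]
BINARY_OP // → 9 // 12 = 0. Stack: [0]
STORE_FAST w → w=0. Stack: []
LOAD_CONST → push 6. Stack: [6]
LOAD_FAST w → push 0. Stack: [6, 0]
BINARY_OP - → 6 - 0 = 6. Stack: [6]
LOAD_FAST z → push 0. Stack: [6, 0]
BINARY_OP - → 6 - 0 = 6. Stack: [6]
STORE_FAST s → s=6. Stack: []
LOAD_CONST → push 8. Stack: [8]
LOAD_FAST b → push 26. Stack: [8, 26]
BINARY_OP * → 8 * 26 = 208. Stack: [208]
STORE_FAST t → t=208. Stack: []
LOAD_FAST_LOAD_FAST t,c → push 208,24. Stack: [208, 24]
BINARY_OP - → 208 - 24 = 184. Stack: [184]
RETURN_VALUE → return 184.

184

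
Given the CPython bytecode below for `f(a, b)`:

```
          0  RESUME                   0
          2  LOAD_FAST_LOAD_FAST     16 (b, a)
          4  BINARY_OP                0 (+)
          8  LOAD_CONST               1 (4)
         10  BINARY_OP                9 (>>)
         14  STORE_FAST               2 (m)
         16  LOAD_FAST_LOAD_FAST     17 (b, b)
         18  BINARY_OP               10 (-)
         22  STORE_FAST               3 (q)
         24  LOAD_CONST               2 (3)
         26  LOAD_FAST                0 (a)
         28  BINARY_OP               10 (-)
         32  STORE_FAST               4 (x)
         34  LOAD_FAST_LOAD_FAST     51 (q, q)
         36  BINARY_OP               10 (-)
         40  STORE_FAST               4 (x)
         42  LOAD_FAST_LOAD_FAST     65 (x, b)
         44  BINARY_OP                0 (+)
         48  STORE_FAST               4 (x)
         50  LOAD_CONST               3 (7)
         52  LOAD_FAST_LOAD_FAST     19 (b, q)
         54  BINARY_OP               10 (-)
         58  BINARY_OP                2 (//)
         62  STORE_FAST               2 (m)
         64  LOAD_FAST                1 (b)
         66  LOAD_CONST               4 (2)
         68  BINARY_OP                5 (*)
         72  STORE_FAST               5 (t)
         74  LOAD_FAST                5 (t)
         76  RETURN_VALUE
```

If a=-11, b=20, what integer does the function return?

LOAD_FAST_LOAD_FAST b,a → push 20,-11. Stack: [20, -11]
BINARY_OP + → 20 + -11 = 9. Stack: [9]
LOAD_CONST → push 4. Stack: [9, 4]
BINARY_OP >> → 9 >> 4 = 0. Stack: [0]
STORE_FAST m → m=0. Stack: []
LOAD_FAST_LOAD_FAST b,b → push 20,20. Stack: [20, 20]
BINARY_OP - → 20 - 20 = 0. Stack: [0]
STORE_FAST q → q=0. Stack: []
LOAD_CONST → push 3. Stack: [3]
LOAD_FAST a → push -11. Stack: [3, -11]
BINARY_OP - → 3 - -11 = 14. Stack: [14]
STORE_FAST x → x=14. Stack: []
LOAD_FAST_LOAD_FAST q,q → push 0,0. Stack: [0, 0]
BINARY_OP - → 0 - 0 = 0. Stack: [0]
STORE_FAST x → x=0. Stack: []
LOAD_FAST_LOAD_FAST x,b → push 0,20. Stack: [0, 20]
BINARY_OP + → 0 + 20 = 20. Stack: [20]
STORE_FAST x → x=20. Stack: []
LOAD_CONST → push 7. Stack: [7]
LOAD_FAST_LOAD_FAST b,q → push 20,0. Stack: [7, 20, 0]
BINARY_OP - → 20 - 0 = 20. Stack: [7, 20]
BINARY_OP // → 7 // 20 = 0. Stack: [0]
STORE_FAST m → m=0. Stack: []
LOAD_FAST b → push 20. Stack: [20]
LOAD_CONST → push 2. Stack: [20, 2]
BINARY_OP * → 20 * 2 = 40. Stack: [40]
STORE_FAST t → t=40. Stack: []
LOAD_FAST t → push 40. Stack: [40]
RETURN_VALUE → return 40.

40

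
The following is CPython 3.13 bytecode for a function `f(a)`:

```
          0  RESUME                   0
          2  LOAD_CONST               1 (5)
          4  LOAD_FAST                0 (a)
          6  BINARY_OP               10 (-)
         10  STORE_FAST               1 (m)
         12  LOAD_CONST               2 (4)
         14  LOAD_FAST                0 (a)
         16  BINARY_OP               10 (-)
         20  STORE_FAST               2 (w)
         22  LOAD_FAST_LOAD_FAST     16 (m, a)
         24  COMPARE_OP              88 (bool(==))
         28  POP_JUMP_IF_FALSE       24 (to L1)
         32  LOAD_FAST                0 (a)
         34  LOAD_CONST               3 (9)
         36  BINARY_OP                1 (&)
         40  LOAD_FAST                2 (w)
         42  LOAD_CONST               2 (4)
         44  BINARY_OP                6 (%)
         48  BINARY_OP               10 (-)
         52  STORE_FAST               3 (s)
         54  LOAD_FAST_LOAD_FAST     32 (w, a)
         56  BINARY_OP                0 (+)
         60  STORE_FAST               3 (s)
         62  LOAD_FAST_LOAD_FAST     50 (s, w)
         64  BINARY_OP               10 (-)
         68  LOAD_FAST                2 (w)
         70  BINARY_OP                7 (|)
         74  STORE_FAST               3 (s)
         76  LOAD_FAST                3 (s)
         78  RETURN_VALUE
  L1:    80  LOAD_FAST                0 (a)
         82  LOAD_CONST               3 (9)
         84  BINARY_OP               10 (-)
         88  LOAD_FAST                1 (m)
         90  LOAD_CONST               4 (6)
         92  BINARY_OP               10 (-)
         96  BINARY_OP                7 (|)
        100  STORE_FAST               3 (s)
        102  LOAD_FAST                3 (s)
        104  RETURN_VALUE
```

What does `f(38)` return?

LOAD_CONST → push 5. Stack: [5]
LOAD_FAST a → push 38. Stack: [5, 38]
BINARY_OP - → 5 - 38 = -33. Stack: [-33]
STORE_FAST m → m=-33. Stack: []
LOAD_CONST → push 4. Stack: [4]
LOAD_FAST a → push 38. Stack: [4, 38]
BINARY_OP - → 4 - 38 = -34. Stack: [-34]
STORE_FAST w → w=-34. Stack: []
LOAD_FAST_LOAD_FAST m,a → push -33,38. Stack: [-33, 38]
COMPARE_OP bool(==) → -33 vs 38 = False. Stack: [False]
POP_JUMP_IF_FALSE → pop False; jump. Stack: []
LOAD_FAST a → push 38. Stack: [38]
LOAD_CONST → push 9. Stack: [38, 9]
BINARY_OP - → 38 - 9 = 29. Stack: [29]
LOAD_FAST m → push -33. Stack: [29, -33]
LOAD_CONST → push 6. Stack: [29, -33, 6]
BINARY_OP - → -33 - 6 = -39. Stack: [29, -39]
BINARY_OP | → 29 | -39 = -35. Stack: [-35]
STORE_FAST s → s=-35. Stack: []
LOAD_FAST s → push -35. Stack: [-35]
RETURN_VALUE → return -35.

-35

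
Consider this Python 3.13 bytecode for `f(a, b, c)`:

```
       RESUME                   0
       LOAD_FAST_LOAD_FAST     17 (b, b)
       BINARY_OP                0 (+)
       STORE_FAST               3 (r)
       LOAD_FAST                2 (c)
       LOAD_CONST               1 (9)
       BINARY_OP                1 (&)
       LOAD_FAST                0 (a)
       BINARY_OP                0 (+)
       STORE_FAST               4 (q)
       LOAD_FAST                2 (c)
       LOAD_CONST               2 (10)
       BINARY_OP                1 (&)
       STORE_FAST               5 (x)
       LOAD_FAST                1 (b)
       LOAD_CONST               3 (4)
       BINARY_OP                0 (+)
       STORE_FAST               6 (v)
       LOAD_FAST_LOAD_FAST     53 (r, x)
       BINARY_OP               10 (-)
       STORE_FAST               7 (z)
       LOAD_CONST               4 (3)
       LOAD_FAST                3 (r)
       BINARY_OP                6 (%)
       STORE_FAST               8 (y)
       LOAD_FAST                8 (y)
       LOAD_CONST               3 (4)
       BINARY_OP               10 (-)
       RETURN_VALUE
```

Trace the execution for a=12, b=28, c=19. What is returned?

LOAD_FAST_LOAD_FAST b,b → push 28,28. Stack: [28, 28]
BINARY_OP + → 28 + 28 = 56. Stack: [56]
STORE_FAST r → r=56. Stack: []
LOAD_FAST c → push 19. Stack: [19]
LOAD_CONST → push 9. Stack: [19, 9]
BINARY_OP & → 19 & 9 = 1. Stack: [1]
LOAD_FAST a → push 12. Stack: [1, 12]
BINARY_OP + → 1 + 12 = 13. Stack: [13]
STORE_FAST q → q=13. Stack: []
LOAD_FAST c → push 19. Stack: [19]
LOAD_CONST → push 10. Stack: [19, 10]
BINARY_OP & → 19 & 10 = 2. Stack: [2]
STORE_FAST x → x=2. Stack: []
LOAD_FAST b → push 28. Stack: [28]
LOAD_CONST → push 4. Stack: [28, 4]
BINARY_OP + → 28 + 4 = 32. Stack: [32]
STORE_FAST v → v=32. Stack: []
LOAD_FAST_LOAD_FAST r,x → push 56,2. Stack: [56, 2]
BINARY_OP - → 56 - 2 = 54. Stack: [54]
STORE_FAST z → z=54. Stack: []
LOAD_CONST → push 3. Stack: [3]
LOAD_FAST r → push 56. Stack: [3, 56]
BINARY_OP % → 3 % 56 = 3. Stack: [3]
STORE_FAST y → y=3. Stack: []
LOAD_FAST y → push 3. Stack: [3]
LOAD_CONST → push 4. Stack: [3, 4]
BINARY_OP - → 3 - 4 = -1. Stack: [-1]
RETURN_VALUE → return -1.

-1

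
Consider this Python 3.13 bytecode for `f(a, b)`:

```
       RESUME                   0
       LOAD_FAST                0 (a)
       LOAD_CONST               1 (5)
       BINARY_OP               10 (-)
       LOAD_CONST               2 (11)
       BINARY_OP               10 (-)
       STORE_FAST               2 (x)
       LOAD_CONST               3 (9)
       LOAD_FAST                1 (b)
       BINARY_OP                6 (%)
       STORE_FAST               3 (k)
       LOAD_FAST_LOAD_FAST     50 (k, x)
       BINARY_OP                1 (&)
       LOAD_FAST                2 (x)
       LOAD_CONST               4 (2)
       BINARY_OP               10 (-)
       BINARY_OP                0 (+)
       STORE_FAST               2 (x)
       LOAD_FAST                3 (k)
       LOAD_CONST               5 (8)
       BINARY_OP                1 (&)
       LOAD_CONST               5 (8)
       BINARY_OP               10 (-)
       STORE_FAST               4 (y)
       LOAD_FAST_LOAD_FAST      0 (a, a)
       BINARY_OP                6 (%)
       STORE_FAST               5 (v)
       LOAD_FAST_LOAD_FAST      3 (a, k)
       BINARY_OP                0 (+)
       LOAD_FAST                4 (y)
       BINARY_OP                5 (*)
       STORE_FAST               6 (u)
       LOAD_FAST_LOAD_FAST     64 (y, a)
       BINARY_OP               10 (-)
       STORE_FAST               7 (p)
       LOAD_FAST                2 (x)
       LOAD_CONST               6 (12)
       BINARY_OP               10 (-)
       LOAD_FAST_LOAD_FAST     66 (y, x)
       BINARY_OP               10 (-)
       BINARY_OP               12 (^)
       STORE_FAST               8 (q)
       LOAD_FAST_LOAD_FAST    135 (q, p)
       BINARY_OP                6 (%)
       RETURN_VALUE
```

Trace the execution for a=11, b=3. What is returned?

LOAD_FAST a → push 11. Stack: [11]
LOAD_CONST → push 5. Stack: [11, 5]
BINARY_OP - → 11 - 5 = 6. Stack: [6]
LOAD_CONST → push 11. Stack: [6, 11]
BINARY_OP - → 6 - 11 = -5. Stack: [-5]
STORE_FAST x → x=-5. Stack: []
LOAD_CONST → push 9. Stack: [9]
LOAD_FAST b → push 3. Stack: [9, 3]
BINARY_OP % → 9 % 3 = 0. Stack: [0]
STORE_FAST k → k=0. Stack: []
LOAD_FAST_LOAD_FAST k,x → push 0,-5. Stack: [0, -5]
BINARY_OP & → 0 & -5 = 0. Stack: [0]
LOAD_FAST x → push -5. Stack: [0, -5]
LOAD_CONST → push 2. Stack: [0, -5, 2]
BINARY_OP - → -5 - 2 = -7. Stack: [0, -7]
BINARY_OP + → 0 + -7 = -7. Stack: [-7]
STORE_FAST x → x=-7. Stack: []
LOAD_FAST k → push 0. Stack: [0]
LOAD_CONST → push 8. Stack: [0, 8]
BINARY_OP & → 0 & 8 = 0. Stack: [0]
LOAD_CONST → push 8. Stack: [0, 8]
BINARY_OP - → 0 - 8 = -8. Stack: [-8]
STORE_FAST y → y=-8. Stack: []
LOAD_FAST_LOAD_FAST a,a → push 11,11. Stack: [11, 11]
BINARY_OP % → 11 % 11 = 0. Stack: [0]
STORE_FAST v → v=0. Stack: []
LOAD_FAST_LOAD_FAST a,k → push 11,0. Stack: [11, 0]
BINARY_OP + → 11 + 0 = 11. Stack: [11]
LOAD_FAST y → push -8. Stack: [11, -8]
BINARY_OP * → 11 * -8 = -88. Stack: [-88]
STORE_FAST u → u=-88. Stack: []
LOAD_FAST_LOAD_FAST y,a → push -8,11. Stack: [-8, 11]
BINARY_OP - → -8 - 11 = -19. Stack: [-19]
STORE_FAST p → p=-19. Stack: []
LOAD_FAST x → push -7. Stack: [-7]
LOAD_CONST → push 12. Stack: [-7, 12]
BINARY_OP - → -7 - 12 = -19. Stack: [-19]
LOAD_FAST_LOAD_FAST y,x → push -8,-7. Stack: [-19, -8, -7]
BINARY_OP - → -8 - -7 = -1. Stack: [-19, -1]
BINARY_OP ^ → -19 ^ -1 = 18. Stack: [18]
STORE_FAST q → q=18. Stack: []
LOAD_FAST_LOAD_FAST q,p → push 18,-19. Stack: [18, -19]
BINARY_OP % → 18 % -19 = -1. Stack: [-1]
RETURN_VALUE → return -1.

-1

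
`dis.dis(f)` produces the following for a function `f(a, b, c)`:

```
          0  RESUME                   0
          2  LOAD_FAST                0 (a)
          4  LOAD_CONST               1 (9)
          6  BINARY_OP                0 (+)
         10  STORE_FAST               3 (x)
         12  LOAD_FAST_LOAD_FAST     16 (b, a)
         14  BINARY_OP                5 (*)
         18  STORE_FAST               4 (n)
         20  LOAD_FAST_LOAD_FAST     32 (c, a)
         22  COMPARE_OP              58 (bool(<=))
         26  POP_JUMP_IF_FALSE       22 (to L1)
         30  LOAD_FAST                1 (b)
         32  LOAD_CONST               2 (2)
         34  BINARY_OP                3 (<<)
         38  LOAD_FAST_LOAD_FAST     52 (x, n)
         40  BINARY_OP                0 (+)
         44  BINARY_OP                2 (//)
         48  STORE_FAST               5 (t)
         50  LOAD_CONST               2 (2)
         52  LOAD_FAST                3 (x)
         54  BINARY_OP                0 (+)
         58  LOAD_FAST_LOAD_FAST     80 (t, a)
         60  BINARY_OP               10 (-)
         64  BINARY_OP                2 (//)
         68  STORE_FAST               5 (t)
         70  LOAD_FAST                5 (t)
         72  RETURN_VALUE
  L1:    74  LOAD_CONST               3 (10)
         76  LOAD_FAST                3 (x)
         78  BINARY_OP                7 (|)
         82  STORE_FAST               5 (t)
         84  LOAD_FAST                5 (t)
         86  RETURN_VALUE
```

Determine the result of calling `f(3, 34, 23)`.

14

LOAD_FAST a → push 3. Stack: [3]
LOAD_CONST → push 9. Stack: [3, 9]
BINARY_OP + → 3 + 9 = 12. Stack: [12]
STORE_FAST x → x=12. Stack: []
LOAD_FAST_LOAD_FAST b,a → push 34,3. Stack: [34, 3]
BINARY_OP * → 34 * 3 = 102. Stack: [102]
STORE_FAST n → n=102. Stack: []
LOAD_FAST_LOAD_FAST c,a → push 23,3. Stack: [23, 3]
COMPARE_OP bool(<=) → 23 vs 3 = False. Stack: [False]
POP_JUMP_IF_FALSE → pop False; jump. Stack: []
LOAD_CONST → push 10. Stack: [10]
LOAD_FAST x → push 12. Stack: [10, 12]
BINARY_OP | → 10 | 12 = 14. Stack: [14]
STORE_FAST t → t=14. Stack: []
LOAD_FAST t → push 14. Stack: [14]
RETURN_VALUE → return 14.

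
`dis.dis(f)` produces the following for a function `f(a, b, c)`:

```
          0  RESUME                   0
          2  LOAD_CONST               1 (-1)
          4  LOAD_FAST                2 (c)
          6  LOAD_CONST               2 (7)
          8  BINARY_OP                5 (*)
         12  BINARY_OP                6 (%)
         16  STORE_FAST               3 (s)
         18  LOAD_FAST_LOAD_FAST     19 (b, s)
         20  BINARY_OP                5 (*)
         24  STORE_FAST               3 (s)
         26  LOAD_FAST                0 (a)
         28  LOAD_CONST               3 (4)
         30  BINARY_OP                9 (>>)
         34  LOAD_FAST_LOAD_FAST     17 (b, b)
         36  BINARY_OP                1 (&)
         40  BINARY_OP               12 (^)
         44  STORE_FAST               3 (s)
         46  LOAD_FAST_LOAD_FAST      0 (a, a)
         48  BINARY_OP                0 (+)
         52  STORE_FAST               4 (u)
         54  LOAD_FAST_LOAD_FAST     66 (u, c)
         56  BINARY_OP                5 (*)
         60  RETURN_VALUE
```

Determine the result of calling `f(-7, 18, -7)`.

98

LOAD_CONST → push -1. Stack: [-1]
LOAD_FAST c → push -7. Stack: [-1, -7]
LOAD_CONST → push 7. Stack: [-1, -7, 7]
BINARY_OP * → -7 * 7 = -49. Stack: [-1, -49]
BINARY_OP % → -1 % -49 = -1. Stack: [-1]
STORE_FAST s → s=-1. Stack: []
LOAD_FAST_LOAD_FAST b,s → push 18,-1. Stack: [18, -1]
BINARY_OP * → 18 * -1 = -18. Stack: [-18]
STORE_FAST s → s=-18. Stack: []
LOAD_FAST a → push -7. Stack: [-7]
LOAD_CONST → push 4. Stack: [-7, 4]
BINARY_OP >> → -7 >> 4 = -1. Stack: [-1]
LOAD_FAST_LOAD_FAST b,b → push 18,18. Stack: [-1, 18, 18]
BINARY_OP & → 18 & 18 = 18. Stack: [-1, 18]
BINARY_OP ^ → -1 ^ 18 = -19. Stack: [-19]
STORE_FAST s → s=-19. Stack: []
LOAD_FAST_LOAD_FAST a,a → push -7,-7. Stack: [-7, -7]
BINARY_OP + → -7 + -7 = -14. Stack: [-14]
STORE_FAST u → u=-14. Stack: []
LOAD_FAST_LOAD_FAST u,c → push -14,-7. Stack: [-14, -7]
BINARY_OP * → -14 * -7 = 98. Stack: [98]
RETURN_VALUE → return 98.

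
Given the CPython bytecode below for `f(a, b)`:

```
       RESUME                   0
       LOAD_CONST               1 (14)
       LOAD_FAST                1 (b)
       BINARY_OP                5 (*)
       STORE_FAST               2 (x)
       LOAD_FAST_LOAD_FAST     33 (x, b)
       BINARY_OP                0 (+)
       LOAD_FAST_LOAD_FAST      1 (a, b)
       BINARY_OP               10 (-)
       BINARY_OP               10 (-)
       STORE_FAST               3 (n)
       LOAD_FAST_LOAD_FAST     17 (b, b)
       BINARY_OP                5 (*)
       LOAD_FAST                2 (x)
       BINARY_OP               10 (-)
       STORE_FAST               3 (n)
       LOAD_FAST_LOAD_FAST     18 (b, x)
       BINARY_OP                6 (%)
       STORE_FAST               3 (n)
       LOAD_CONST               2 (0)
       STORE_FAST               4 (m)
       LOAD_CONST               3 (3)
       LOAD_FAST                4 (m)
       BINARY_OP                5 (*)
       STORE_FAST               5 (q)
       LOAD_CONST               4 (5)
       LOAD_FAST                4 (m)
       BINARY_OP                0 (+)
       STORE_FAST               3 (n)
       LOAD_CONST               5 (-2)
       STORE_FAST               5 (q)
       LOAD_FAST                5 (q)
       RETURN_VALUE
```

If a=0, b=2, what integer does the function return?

LOAD_CONST → push 14. Stack: [14]
LOAD_FAST b → push 2. Stack: [14, 2]
BINARY_OP * → 14 * 2 = 28. Stack: [28]
STORE_FAST x → x=28. Stack: []
LOAD_FAST_LOAD_FAST x,b → push 28,2. Stack: [28, 2]
BINARY_OP + → 28 + 2 = 30. Stack: [30]
LOAD_FAST_LOAD_FAST a,b → push 0,2. Stack: [30, 0, 2]
BINARY_OP - → 0 - 2 = -2. Stack: [30, -2]
BINARY_OP - → 30 - -2 = 32. Stack: [32]
STORE_FAST n → n=32. Stack: []
LOAD_FAST_LOAD_FAST b,b → push 2,2. Stack: [2, 2]
BINARY_OP * → 2 * 2 = 4. Stack: [4]
LOAD_FAST x → push 28. Stack: [4, 28]
BINARY_OP - → 4 - 28 = -24. Stack: [-24]
STORE_FAST n → n=-24. Stack: []
LOAD_FAST_LOAD_FAST b,x → push 2,28. Stack: [2, 28]
BINARY_OP % → 2 % 28 = 2. Stack: [2]
STORE_FAST n → n=2. Stack: []
LOAD_CONST → push 0. Stack: [0]
STORE_FAST m → m=0. Stack: []
LOAD_CONST → push 3. Stack: [3]
LOAD_FAST m → push 0. Stack: [3, 0]
BINARY_OP * → 3 * 0 = 0. Stack: [0]
STORE_FAST q → q=0. Stack: []
LOAD_CONST → push 5. Stack: [5]
LOAD_FAST m → push 0. Stack: [5, 0]
BINARY_OP + → 5 + 0 = 5. Stack: [5]
STORE_FAST n → n=5. Stack: []
LOAD_CONST → push -2. Stack: [-2]
STORE_FAST q → q=-2. Stack: []
LOAD_FAST q → push -2. Stack: [-2]
RETURN_VALUE → return -2.

-2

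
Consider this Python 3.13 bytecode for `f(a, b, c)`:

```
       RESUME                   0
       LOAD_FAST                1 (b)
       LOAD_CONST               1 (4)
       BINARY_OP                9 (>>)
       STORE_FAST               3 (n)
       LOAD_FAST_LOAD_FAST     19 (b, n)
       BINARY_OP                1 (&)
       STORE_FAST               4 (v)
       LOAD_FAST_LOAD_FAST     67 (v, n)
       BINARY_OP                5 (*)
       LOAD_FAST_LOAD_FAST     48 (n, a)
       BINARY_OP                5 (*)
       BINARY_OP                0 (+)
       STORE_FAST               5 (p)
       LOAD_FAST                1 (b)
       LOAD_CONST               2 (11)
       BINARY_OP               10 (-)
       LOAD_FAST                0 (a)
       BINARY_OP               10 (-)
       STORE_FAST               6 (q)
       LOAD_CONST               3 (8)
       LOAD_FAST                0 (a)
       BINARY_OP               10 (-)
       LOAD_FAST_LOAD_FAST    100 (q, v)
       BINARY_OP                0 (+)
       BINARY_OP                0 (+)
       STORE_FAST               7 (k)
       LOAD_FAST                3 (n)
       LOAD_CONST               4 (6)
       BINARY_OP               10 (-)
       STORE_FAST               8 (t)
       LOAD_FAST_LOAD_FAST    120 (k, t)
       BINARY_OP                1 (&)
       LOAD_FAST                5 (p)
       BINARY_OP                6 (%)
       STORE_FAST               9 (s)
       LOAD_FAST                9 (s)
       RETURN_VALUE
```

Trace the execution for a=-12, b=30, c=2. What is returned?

-9

LOAD_FAST b → push 30. Stack: [30]
LOAD_CONST → push 4. Stack: [30, 4]
BINARY_OP >> → 30 >> 4 = 1. Stack: [1]
STORE_FAST n → n=1. Stack: []
LOAD_FAST_LOAD_FAST b,n → push 30,1. Stack: [30, 1]
BINARY_OP & → 30 & 1 = 0. Stack: [0]
STORE_FAST v → v=0. Stack: []
LOAD_FAST_LOAD_FAST v,n → push 0,1. Stack: [0, 1]
BINARY_OP * → 0 * 1 = 0. Stack: [0]
LOAD_FAST_LOAD_FAST n,a → push 1,-12. Stack: [0, 1, -12]
BINARY_OP * → 1 * -12 = -12. Stack: [0, -12]
BINARY_OP + → 0 + -12 = -12. Stack: [-12]
STORE_FAST p → p=-12. Stack: []
LOAD_FAST b → push 30. Stack: [30]
LOAD_CONST → push 11. Stack: [30, 11]
BINARY_OP - → 30 - 11 = 19. Stack: [19]
LOAD_FAST a → push -12. Stack: [19, -12]
BINARY_OP - → 19 - -12 = 31. Stack: [31]
STORE_FAST q → q=31. Stack: []
LOAD_CONST → push 8. Stack: [8]
LOAD_FAST a → push -12. Stack: [8, -12]
BINARY_OP - → 8 - -12 = 20. Stack: [20]
LOAD_FAST_LOAD_FAST q,v → push 31,0. Stack: [20, 31, 0]
BINARY_OP + → 31 + 0 = 31. Stack: [20, 31]
BINARY_OP + → 20 + 31 = 51. Stack: [51]
STORE_FAST k → k=51. Stack: []
LOAD_FAST n → push 1. Stack: [1]
LOAD_CONST → push 6. Stack: [1, 6]
BINARY_OP - → 1 - 6 = -5. Stack: [-5]
STORE_FAST t → t=-5. Stack: []
LOAD_FAST_LOAD_FAST k,t → push 51,-5. Stack: [51, -5]
BINARY_OP & → 51 & -5 = 51. Stack: [51]
LOAD_FAST p → push -12. Stack: [51, -12]
BINARY_OP % → 51 % -12 = -9. Stack: [-9]
STORE_FAST s → s=-9. Stack: []
LOAD_FAST s → push -9. Stack: [-9]
RETURN_VALUE → return -9.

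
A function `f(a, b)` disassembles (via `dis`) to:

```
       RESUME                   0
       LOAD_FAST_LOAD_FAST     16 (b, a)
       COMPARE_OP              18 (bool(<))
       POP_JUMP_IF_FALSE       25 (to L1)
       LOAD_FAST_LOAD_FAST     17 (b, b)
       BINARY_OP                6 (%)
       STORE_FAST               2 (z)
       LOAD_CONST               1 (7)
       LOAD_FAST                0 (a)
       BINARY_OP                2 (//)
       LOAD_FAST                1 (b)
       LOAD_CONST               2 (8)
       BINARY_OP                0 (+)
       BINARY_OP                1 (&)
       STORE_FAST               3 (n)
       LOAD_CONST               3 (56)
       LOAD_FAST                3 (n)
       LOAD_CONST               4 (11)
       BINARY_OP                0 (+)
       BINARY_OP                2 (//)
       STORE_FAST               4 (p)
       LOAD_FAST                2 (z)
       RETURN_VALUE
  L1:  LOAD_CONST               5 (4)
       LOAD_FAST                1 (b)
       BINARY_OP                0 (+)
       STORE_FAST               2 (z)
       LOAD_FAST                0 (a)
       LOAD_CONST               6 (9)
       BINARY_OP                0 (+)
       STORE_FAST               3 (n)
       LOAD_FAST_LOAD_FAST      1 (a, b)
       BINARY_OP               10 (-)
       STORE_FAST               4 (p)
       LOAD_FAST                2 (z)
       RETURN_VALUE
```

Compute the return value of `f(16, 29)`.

LOAD_FAST_LOAD_FAST b,a → push 29,16. Stack: [29, 16]
COMPARE_OP bool(<) → 29 vs 16 = False. Stack: [False]
POP_JUMP_IF_FALSE → pop False; jump. Stack: []
LOAD_CONST → push 4. Stack: [4]
LOAD_FAST b → push 29. Stack: [4, 29]
BINARY_OP + → 4 + 29 = 33. Stack: [33]
STORE_FAST z → z=33. Stack: []
LOAD_FAST a → push 16. Stack: [16]
LOAD_CONST → push 9. Stack: [16, 9]
BINARY_OP + → 16 + 9 = 25. Stack: [25]
STORE_FAST n → n=25. Stack: []
LOAD_FAST_LOAD_FAST a,b → push 16,29. Stack: [16, 29]
BINARY_OP - → 16 - 29 = -13. Stack: [-13]
STORE_FAST p → p=-13. Stack: []
LOAD_FAST z → push 33. Stack: [33]
RETURN_VALUE → return 33.

33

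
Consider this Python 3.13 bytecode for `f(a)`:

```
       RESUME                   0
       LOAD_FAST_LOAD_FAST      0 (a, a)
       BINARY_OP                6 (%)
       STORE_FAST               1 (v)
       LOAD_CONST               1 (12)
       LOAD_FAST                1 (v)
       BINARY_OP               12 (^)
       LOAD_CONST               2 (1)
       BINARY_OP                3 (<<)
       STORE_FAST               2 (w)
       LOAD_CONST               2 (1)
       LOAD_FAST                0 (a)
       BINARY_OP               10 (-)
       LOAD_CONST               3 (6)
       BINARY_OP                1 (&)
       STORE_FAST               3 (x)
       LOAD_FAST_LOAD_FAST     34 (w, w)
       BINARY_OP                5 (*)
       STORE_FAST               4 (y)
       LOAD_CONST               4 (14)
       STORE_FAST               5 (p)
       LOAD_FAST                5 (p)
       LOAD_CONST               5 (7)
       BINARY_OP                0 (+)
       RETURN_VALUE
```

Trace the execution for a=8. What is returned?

LOAD_FAST_LOAD_FAST a,a → push 8,8. Stack: [8, 8]
BINARY_OP % → 8 % 8 = 0. Stack: [0]
STORE_FAST v → v=0. Stack: []
LOAD_CONST → push 12. Stack: [12]
LOAD_FAST v → push 0. Stack: [12, 0]
BINARY_OP ^ → 12 ^ 0 = 12. Stack: [12]
LOAD_CONST → push 1. Stack: [12, 1]
BINARY_OP << → 12 << 1 = 24. Stack: [24]
STORE_FAST w → w=24. Stack: []
LOAD_CONST → push 1. Stack: [1]
LOAD_FAST a → push 8. Stack: [1, 8]
BINARY_OP - → 1 - 8 = -7. Stack: [-7]
LOAD_CONST → push 6. Stack: [-7, 6]
BINARY_OP & → -7 & 6 = 0. Stack: [0]
STORE_FAST x → x=0. Stack: []
LOAD_FAST_LOAD_FAST w,w → push 24,24. Stack: [24, 24]
BINARY_OP * → 24 * 24 = 576. Stack: [576]
STORE_FAST y → y=576. Stack: []
LOAD_CONST → push 14. Stack: [14]
STORE_FAST p → p=14. Stack: []
LOAD_FAST p → push 14. Stack: [14]
LOAD_CONST → push 7. Stack: [14, 7]
BINARY_OP + → 14 + 7 = 21. Stack: [21]
RETURN_VALUE → return 21.

21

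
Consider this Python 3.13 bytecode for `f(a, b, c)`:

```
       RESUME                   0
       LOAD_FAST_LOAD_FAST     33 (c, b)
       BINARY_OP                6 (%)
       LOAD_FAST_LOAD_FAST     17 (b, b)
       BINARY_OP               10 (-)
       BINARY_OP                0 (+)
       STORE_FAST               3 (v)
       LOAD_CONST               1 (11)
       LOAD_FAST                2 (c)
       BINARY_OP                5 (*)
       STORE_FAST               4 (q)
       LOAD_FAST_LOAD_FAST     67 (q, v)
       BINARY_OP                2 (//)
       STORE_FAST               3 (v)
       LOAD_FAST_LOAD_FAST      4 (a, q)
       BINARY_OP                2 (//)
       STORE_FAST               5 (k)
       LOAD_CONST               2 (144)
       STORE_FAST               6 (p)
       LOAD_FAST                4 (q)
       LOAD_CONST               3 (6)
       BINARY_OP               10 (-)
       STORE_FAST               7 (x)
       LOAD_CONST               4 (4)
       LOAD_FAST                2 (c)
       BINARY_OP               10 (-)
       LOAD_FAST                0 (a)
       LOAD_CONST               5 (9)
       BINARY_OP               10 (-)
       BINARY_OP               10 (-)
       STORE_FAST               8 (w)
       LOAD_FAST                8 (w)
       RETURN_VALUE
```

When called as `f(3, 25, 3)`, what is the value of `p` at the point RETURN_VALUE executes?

144

LOAD_FAST_LOAD_FAST c,b → push 3,25. Stack: [3, 25]
BINARY_OP % → 3 % 25 = 3. Stack: [3]
LOAD_FAST_LOAD_FAST b,b → push 25,25. Stack: [3, 25, 25]
BINARY_OP - → 25 - 25 = 0. Stack: [3, 0]
BINARY_OP + → 3 + 0 = 3. Stack: [3]
STORE_FAST v → v=3. Stack: []
LOAD_CONST → push 11. Stack: [11]
LOAD_FAST c → push 3. Stack: [11, 3]
BINARY_OP * → 11 * 3 = 33. Stack: [33]
STORE_FAST q → q=33. Stack: []
LOAD_FAST_LOAD_FAST q,v → push 33,3. Stack: [33, 3]
BINARY_OP // → 33 // 3 = 11. Stack: [11]
STORE_FAST v → v=11. Stack: []
LOAD_FAST_LOAD_FAST a,q → push 3,33. Stack: [3, 33]
BINARY_OP // → 3 // 33 = 0. Stack: [0]
STORE_FAST k → k=0. Stack: []
LOAD_CONST → push 144. Stack: [144]
STORE_FAST p → p=144. Stack: []
LOAD_FAST q → push 33. Stack: [33]
LOAD_CONST → push 6. Stack: [33, 6]
BINARY_OP - → 33 - 6 = 27. Stack: [27]
STORE_FAST x → x=27. Stack: []
LOAD_CONST → push 4. Stack: [4]
LOAD_FAST c → push 3. Stack: [4, 3]
BINARY_OP - → 4 - 3 = 1. Stack: [1]
LOAD_FAST a → push 3. Stack: [1, 3]
LOAD_CONST → push 9. Stack: [1, 3, 9]
BINARY_OP - → 3 - 9 = -6. Stack: [1, -6]
BINARY_OP - → 1 - -6 = 7. Stack: [7]
STORE_FAST w → w=7. Stack: []
LOAD_FAST w → push 7. Stack: [7]
RETURN_VALUE → return 7.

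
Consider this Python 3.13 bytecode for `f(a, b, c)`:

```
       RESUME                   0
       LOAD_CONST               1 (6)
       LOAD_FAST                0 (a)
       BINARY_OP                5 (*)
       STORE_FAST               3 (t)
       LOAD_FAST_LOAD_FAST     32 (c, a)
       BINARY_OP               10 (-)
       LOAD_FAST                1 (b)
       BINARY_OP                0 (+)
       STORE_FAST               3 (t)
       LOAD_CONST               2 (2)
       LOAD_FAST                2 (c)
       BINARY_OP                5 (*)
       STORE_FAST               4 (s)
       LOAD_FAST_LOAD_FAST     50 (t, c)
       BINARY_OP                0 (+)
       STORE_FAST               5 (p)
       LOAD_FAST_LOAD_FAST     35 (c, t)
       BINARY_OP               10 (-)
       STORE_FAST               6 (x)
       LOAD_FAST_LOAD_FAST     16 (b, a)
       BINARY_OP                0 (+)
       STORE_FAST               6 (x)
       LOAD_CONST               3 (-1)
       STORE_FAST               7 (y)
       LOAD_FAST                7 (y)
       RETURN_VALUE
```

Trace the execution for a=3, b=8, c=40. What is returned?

LOAD_CONST → push 6. Stack: [6]
LOAD_FAST a → push 3. Stack: [6, 3]
BINARY_OP * → 6 * 3 = 18. Stack: [18]
STORE_FAST t → t=18. Stack: []
LOAD_FAST_LOAD_FAST c,a → push 40,3. Stack: [40, 3]
BINARY_OP - → 40 - 3 = 37. Stack: [37]
LOAD_FAST b → push 8. Stack: [37, 8]
BINARY_OP + → 37 + 8 = 45. Stack: [45]
STORE_FAST t → t=45. Stack: []
LOAD_CONST → push 2. Stack: [2]
LOAD_FAST c → push 40. Stack: [2, 40]
BINARY_OP * → 2 * 40 = 80. Stack: [80]
STORE_FAST s → s=80. Stack: []
LOAD_FAST_LOAD_FAST t,c → push 45,40. Stack: [45, 40]
BINARY_OP + → 45 + 40 = 85. Stack: [85]
STORE_FAST p → p=85. Stack: []
LOAD_FAST_LOAD_FAST c,t → push 40,45. Stack: [40, 45]
BINARY_OP - → 40 - 45 = -5. Stack: [-5]
STORE_FAST x → x=-5. Stack: []
LOAD_FAST_LOAD_FAST b,a → push 8,3. Stack: [8, 3]
BINARY_OP + → 8 + 3 = 11. Stack: [11]
STORE_FAST x → x=11. Stack: []
LOAD_CONST → push -1. Stack: [-1]
STORE_FAST y → y=-1. Stack: []
LOAD_FAST y → push -1. Stack: [-1]
RETURN_VALUE → return -1.

-1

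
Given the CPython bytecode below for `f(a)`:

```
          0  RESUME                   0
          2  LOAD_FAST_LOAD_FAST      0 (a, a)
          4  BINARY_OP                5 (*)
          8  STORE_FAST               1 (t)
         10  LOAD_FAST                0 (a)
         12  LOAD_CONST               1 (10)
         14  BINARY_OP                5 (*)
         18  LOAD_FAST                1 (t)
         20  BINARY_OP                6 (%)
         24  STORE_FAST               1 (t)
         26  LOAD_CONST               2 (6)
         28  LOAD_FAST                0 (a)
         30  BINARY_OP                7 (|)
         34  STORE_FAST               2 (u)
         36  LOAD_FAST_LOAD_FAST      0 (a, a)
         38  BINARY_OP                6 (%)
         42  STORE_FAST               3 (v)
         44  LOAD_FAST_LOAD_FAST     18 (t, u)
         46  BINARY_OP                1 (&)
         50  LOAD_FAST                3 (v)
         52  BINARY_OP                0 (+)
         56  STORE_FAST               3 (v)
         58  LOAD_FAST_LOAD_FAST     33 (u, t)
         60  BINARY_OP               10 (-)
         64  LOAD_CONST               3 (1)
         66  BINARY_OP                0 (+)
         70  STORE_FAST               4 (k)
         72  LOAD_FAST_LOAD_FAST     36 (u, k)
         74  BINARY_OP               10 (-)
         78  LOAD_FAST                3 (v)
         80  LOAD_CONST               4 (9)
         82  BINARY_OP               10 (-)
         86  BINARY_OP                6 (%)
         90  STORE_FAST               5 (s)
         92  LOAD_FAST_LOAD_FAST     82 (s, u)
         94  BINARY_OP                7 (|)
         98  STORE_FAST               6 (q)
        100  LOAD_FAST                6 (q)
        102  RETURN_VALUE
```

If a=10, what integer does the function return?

LOAD_FAST_LOAD_FAST a,a → push 10,10. Stack: [10, 10]
BINARY_OP * → 10 * 10 = 100. Stack: [100]
STORE_FAST t → t=100. Stack: []
LOAD_FAST a → push 10. Stack: [10]
LOAD_CONST → push 10. Stack: [10, 10]
BINARY_OP * → 10 * 10 = 100. Stack: [100]
LOAD_FAST t → push 100. Stack: [100, 100]
BINARY_OP % → 100 % 100 = 0. Stack: [0]
STORE_FAST t → t=0. Stack: []
LOAD_CONST → push 6. Stack: [6]
LOAD_FAST a → push 10. Stack: [6, 10]
BINARY_OP | → 6 | 10 = 14. Stack: [14]
STORE_FAST u → u=14. Stack: []
LOAD_FAST_LOAD_FAST a,a → push 10,10. Stack: [10, 10]
BINARY_OP % → 10 % 10 = 0. Stack: [0]
STORE_FAST v → v=0. Stack: []
LOAD_FAST_LOAD_FAST t,u → push 0,14. Stack: [0, 14]
BINARY_OP & → 0 & 14 = 0. Stack: [0]
LOAD_FAST v → push 0. Stack: [0, 0]
BINARY_OP + → 0 + 0 = 0. Stack: [0]
STORE_FAST v → v=0. Stack: []
LOAD_FAST_LOAD_FAST u,t → push 14,0. Stack: [14, 0]
BINARY_OP - → 14 - 0 = 14. Stack: [14]
LOAD_CONST → push 1. Stack: [14, 1]
BINARY_OP + → 14 + 1 = 15. Stack: [15]
STORE_FAST k → k=15. Stack: []
LOAD_FAST_LOAD_FAST u,k → push 14,15. Stack: [14, 15]
BINARY_OP - → 14 - 15 = -1. Stack: [-1]
LOAD_FAST v → push 0. Stack: [-1, 0]
LOAD_CONST → push 9. Stack: [-1, 0, 9]
BINARY_OP - → 0 - 9 = -9. Stack: [-1, -9]
BINARY_OP % → -1 % -9 = -1. Stack: [-1]
STORE_FAST s → s=-1. Stack: []
LOAD_FAST_LOAD_FAST s,u → push -1,14. Stack: [-1, 14]
BINARY_OP | → -1 | 14 = -1. Stack: [-1]
STORE_FAST q → q=-1. Stack: []
LOAD_FAST q → push -1. Stack: [-1]
RETURN_VALUE → return -1.

-1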